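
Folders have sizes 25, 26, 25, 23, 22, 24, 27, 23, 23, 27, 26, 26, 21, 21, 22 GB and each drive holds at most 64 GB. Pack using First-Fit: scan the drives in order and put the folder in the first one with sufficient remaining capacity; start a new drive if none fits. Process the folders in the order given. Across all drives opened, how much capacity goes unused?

87

25 GB → drive 1 (remaining 39 GB)
26 GB → drive 1 (remaining 13 GB)
25 GB → drive 2 (remaining 39 GB)
23 GB → drive 2 (remaining 16 GB)
22 GB → drive 3 (remaining 42 GB)
24 GB → drive 3 (remaining 18 GB)
27 GB → drive 4 (remaining 37 GB)
23 GB → drive 4 (remaining 14 GB)
23 GB → drive 5 (remaining 41 GB)
27 GB → drive 5 (remaining 14 GB)
26 GB → drive 6 (remaining 38 GB)
26 GB → drive 6 (remaining 12 GB)
21 GB → drive 7 (remaining 43 GB)
21 GB → drive 7 (remaining 22 GB)
22 GB → drive 7 (remaining 0 GB)
7 drives × 64 GB = 448 GB; used 361 GB; unused 87 GB.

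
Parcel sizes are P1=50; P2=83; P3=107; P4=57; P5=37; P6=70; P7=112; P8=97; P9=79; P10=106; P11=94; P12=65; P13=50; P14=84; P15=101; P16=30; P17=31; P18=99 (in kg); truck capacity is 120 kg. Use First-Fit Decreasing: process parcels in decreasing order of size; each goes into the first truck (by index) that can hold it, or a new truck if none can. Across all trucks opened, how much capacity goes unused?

208

Sorted descending: 112, 107, 106, 101, 99, 97, 94, 84, 83, 79, 70, 65, 57, 50, 50, 37, 31, 30.
112 kg → truck 1 (remaining 8 kg)
107 kg → truck 2 (remaining 13 kg)
106 kg → truck 3 (remaining 14 kg)
101 kg → truck 4 (remaining 19 kg)
99 kg → truck 5 (remaining 21 kg)
97 kg → truck 6 (remaining 23 kg)
94 kg → truck 7 (remaining 26 kg)
84 kg → truck 8 (remaining 36 kg)
83 kg → truck 9 (remaining 37 kg)
79 kg → truck 10 (remaining 41 kg)
70 kg → truck 11 (remaining 50 kg)
65 kg → truck 12 (remaining 55 kg)
57 kg → truck 13 (remaining 63 kg)
50 kg → truck 11 (remaining 0 kg)
50 kg → truck 12 (remaining 5 kg)
37 kg → truck 9 (remaining 0 kg)
31 kg → truck 8 (remaining 5 kg)
30 kg → truck 10 (remaining 11 kg)
13 trucks × 120 kg = 1560 kg; used 1352 kg; unused 208 kg.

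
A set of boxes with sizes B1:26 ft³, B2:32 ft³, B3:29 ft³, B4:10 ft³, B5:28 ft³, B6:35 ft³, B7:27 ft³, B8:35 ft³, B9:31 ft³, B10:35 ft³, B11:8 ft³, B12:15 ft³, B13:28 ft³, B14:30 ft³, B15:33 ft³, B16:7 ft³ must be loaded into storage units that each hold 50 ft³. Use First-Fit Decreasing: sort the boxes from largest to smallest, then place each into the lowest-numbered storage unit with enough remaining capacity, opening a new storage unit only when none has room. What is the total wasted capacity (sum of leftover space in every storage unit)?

Sorted descending: 35, 35, 35, 33, 32, 31, 30, 29, 28, 28, 27, 26, 15, 10, 8, 7.
Put 35 ft³ in storage unit 1; 15 ft³ remain.
Put 35 ft³ in storage unit 2; 15 ft³ remain.
Put 35 ft³ in storage unit 3; 15 ft³ remain.
Put 33 ft³ in storage unit 4; 17 ft³ remain.
Put 32 ft³ in storage unit 5; 18 ft³ remain.
Put 31 ft³ in storage unit 6; 19 ft³ remain.
Put 30 ft³ in storage unit 7; 20 ft³ remain.
Put 29 ft³ in storage unit 8; 21 ft³ remain.
Put 28 ft³ in storage unit 9; 22 ft³ remain.
Put 28 ft³ in storage unit 10; 22 ft³ remain.
Put 27 ft³ in storage unit 11; 23 ft³ remain.
Put 26 ft³ in storage unit 12; 24 ft³ remain.
Put 15 ft³ in storage unit 1; 0 ft³ remain.
Put 10 ft³ in storage unit 2; 5 ft³ remain.
Put 8 ft³ in storage unit 3; 7 ft³ remain.
Put 7 ft³ in storage unit 3; 0 ft³ remain.
12 storage units × 50 ft³ = 600 ft³; used 409 ft³; unused 191 ft³.

191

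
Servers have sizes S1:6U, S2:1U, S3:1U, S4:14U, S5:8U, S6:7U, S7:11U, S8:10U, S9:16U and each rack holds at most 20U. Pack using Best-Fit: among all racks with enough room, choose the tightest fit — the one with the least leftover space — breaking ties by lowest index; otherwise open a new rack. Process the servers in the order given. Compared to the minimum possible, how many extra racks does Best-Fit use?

1

Best-Fit: [6,1,1,8] [14] [7,11] [10] [16] → 5 racks.
Total size 74U; any packing needs at least ⌈74/20⌉ = 4 racks.
An optimal packing achieves that bound: [16,1,1] [14,6] [11,8] [10,7] → 4 racks.
Excess: 5 − 4 = 1.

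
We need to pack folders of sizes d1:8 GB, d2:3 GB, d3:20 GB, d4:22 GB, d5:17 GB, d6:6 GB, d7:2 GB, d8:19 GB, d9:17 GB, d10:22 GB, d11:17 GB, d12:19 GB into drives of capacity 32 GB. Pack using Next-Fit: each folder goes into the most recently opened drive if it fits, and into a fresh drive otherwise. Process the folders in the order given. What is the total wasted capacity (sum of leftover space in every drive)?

d1 (8 GB) → drive 1 (remaining 24 GB)
d2 (3 GB) → drive 1 (remaining 21 GB)
d3 (20 GB) → drive 1 (remaining 1 GB)
d4 (22 GB) → drive 2 (remaining 10 GB)
d5 (17 GB) → drive 3 (remaining 15 GB)
d6 (6 GB) → drive 3 (remaining 9 GB)
d7 (2 GB) → drive 3 (remaining 7 GB)
d8 (19 GB) → drive 4 (remaining 13 GB)
d9 (17 GB) → drive 5 (remaining 15 GB)
d10 (22 GB) → drive 6 (remaining 10 GB)
d11 (17 GB) → drive 7 (remaining 15 GB)
d12 (19 GB) → drive 8 (remaining 13 GB)
8 drives × 32 GB = 256 GB; used 172 GB; unused 84 GB.

84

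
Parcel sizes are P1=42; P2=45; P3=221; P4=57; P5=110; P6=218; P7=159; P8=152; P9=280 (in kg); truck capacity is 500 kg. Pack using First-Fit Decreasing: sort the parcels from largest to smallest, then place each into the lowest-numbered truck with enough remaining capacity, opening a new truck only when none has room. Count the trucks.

Sorted descending: 280, 221, 218, 159, 152, 110, 57, 45, 42.
truck 1: place 280 kg, 220 kg left
truck 2: place 221 kg, 279 kg left
truck 1: place 218 kg, 2 kg left
truck 2: place 159 kg, 120 kg left
truck 3: place 152 kg, 348 kg left
truck 2: place 110 kg, 10 kg left
truck 3: place 57 kg, 291 kg left
truck 3: place 45 kg, 246 kg left
truck 3: place 42 kg, 204 kg left

3 trucks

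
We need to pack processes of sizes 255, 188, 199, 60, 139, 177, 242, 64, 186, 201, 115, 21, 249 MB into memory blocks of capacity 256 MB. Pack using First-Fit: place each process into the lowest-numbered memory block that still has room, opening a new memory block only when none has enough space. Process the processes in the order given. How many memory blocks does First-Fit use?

10

memory block 1: place 255 MB, 1 MB left
memory block 2: place 188 MB, 68 MB left
memory block 3: place 199 MB, 57 MB left
memory block 2: place 60 MB, 8 MB left
memory block 4: place 139 MB, 117 MB left
memory block 5: place 177 MB, 79 MB left
memory block 6: place 242 MB, 14 MB left
memory block 4: place 64 MB, 53 MB left
memory block 7: place 186 MB, 70 MB left
memory block 8: place 201 MB, 55 MB left
memory block 9: place 115 MB, 141 MB left
memory block 3: place 21 MB, 36 MB left
memory block 10: place 249 MB, 7 MB left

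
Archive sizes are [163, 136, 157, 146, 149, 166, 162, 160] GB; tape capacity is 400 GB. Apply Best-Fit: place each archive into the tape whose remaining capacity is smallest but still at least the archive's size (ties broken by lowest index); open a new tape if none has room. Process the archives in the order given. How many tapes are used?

Put 163 GB in tape 1; 237 GB remain.
Put 136 GB in tape 1; 101 GB remain.
Put 157 GB in tape 2; 243 GB remain.
Put 146 GB in tape 2; 97 GB remain.
Put 149 GB in tape 3; 251 GB remain.
Put 166 GB in tape 3; 85 GB remain.
Put 162 GB in tape 4; 238 GB remain.
Put 160 GB in tape 4; 78 GB remain.
Final tapes: [163,136] [157,146] [149,166] [162,160].

4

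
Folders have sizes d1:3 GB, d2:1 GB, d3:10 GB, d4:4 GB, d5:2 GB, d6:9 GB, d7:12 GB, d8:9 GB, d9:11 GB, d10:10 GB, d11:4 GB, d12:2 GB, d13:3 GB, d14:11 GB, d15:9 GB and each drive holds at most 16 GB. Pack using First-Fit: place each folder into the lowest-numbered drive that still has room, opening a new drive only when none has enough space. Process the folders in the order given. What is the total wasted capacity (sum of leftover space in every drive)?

28

d1 (3 GB) → drive 1 (remaining 13 GB)
d2 (1 GB) → drive 1 (remaining 12 GB)
d3 (10 GB) → drive 1 (remaining 2 GB)
d4 (4 GB) → drive 2 (remaining 12 GB)
d5 (2 GB) → drive 1 (remaining 0 GB)
d6 (9 GB) → drive 2 (remaining 3 GB)
d7 (12 GB) → drive 3 (remaining 4 GB)
d8 (9 GB) → drive 4 (remaining 7 GB)
d9 (11 GB) → drive 5 (remaining 5 GB)
d10 (10 GB) → drive 6 (remaining 6 GB)
d11 (4 GB) → drive 3 (remaining 0 GB)
d12 (2 GB) → drive 2 (remaining 1 GB)
d13 (3 GB) → drive 4 (remaining 4 GB)
d14 (11 GB) → drive 7 (remaining 5 GB)
d15 (9 GB) → drive 8 (remaining 7 GB)
8 drives × 16 GB = 128 GB; used 100 GB; unused 28 GB.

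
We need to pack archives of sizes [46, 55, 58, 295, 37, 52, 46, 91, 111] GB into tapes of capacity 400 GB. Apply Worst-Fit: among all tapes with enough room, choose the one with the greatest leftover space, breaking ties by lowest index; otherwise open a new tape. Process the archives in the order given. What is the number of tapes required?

tape 1: place 46 GB, 354 GB left
tape 1: place 55 GB, 299 GB left
tape 1: place 58 GB, 241 GB left
tape 2: place 295 GB, 105 GB left
tape 1: place 37 GB, 204 GB left
tape 1: place 52 GB, 152 GB left
tape 1: place 46 GB, 106 GB left
tape 1: place 91 GB, 15 GB left
tape 3: place 111 GB, 289 GB left

3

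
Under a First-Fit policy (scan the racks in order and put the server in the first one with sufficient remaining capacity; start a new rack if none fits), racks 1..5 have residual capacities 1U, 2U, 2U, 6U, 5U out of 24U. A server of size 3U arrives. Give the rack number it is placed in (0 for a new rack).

Racks with room: rack 4 (6U), rack 5 (5U).
The first with room is rack 4.

4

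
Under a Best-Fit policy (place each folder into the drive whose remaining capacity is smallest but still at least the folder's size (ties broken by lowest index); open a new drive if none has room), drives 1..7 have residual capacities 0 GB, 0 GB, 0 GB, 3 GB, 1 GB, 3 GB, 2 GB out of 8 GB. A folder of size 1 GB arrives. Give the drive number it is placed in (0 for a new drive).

5

Drives with room: drive 4 (3 GB), drive 5 (1 GB), drive 6 (3 GB), drive 7 (2 GB).
Tightest fit is drive 5 with 1 GB free.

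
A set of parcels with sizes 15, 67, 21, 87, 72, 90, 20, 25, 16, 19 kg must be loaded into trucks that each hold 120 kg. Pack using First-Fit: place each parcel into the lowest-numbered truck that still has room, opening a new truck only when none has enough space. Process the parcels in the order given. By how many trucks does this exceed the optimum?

0

First-Fit: [15,67,21,16] [87,20] [72,25,19] [90] → 4 trucks.
Total size 432 kg; any packing needs at least ⌈432/120⌉ = 4 trucks.
So 4 is already optimal.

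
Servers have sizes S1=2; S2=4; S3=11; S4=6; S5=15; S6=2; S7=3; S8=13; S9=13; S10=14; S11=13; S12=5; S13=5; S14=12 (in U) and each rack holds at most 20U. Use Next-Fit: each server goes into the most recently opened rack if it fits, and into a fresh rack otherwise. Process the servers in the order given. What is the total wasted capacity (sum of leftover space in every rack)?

42

rack 1: place S1 (2U), 18U left
rack 1: place S2 (4U), 14U left
rack 1: place S3 (11U), 3U left
rack 2: place S4 (6U), 14U left
rack 3: place S5 (15U), 5U left
rack 3: place S6 (2U), 3U left
rack 3: place S7 (3U), 0U left
rack 4: place S8 (13U), 7U left
rack 5: place S9 (13U), 7U left
rack 6: place S10 (14U), 6U left
rack 7: place S11 (13U), 7U left
rack 7: place S12 (5U), 2U left
rack 8: place S13 (5U), 15U left
rack 8: place S14 (12U), 3U left
8 racks × 20U = 160U; used 118U; unused 42U.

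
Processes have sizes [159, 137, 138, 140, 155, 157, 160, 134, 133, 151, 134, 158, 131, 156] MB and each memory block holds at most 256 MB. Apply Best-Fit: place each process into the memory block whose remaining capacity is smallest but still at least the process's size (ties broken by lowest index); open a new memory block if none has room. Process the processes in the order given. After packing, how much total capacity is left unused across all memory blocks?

memory block 1: place 159 MB, 97 MB left
memory block 2: place 137 MB, 119 MB left
memory block 3: place 138 MB, 118 MB left
memory block 4: place 140 MB, 116 MB left
memory block 5: place 155 MB, 101 MB left
memory block 6: place 157 MB, 99 MB left
memory block 7: place 160 MB, 96 MB left
memory block 8: place 134 MB, 122 MB left
memory block 9: place 133 MB, 123 MB left
memory block 10: place 151 MB, 105 MB left
memory block 11: place 134 MB, 122 MB left
memory block 12: place 158 MB, 98 MB left
memory block 13: place 131 MB, 125 MB left
memory block 14: place 156 MB, 100 MB left
14 memory blocks × 256 MB = 3584 MB; used 2043 MB; unused 1541 MB.

1541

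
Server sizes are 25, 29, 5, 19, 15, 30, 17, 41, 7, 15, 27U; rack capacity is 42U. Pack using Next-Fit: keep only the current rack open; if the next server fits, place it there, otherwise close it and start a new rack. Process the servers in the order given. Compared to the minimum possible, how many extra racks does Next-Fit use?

Next-Fit: [25] [29,5] [19,15] [30] [17] [41] [7,15] [27] → 8 racks.
Total size 230U; any packing needs at least ⌈230/42⌉ = 6 racks.
An optimal packing achieves that bound: [41] [30,7,5] [29] [27,15] [25,17] [19,15] → 6 racks.
Excess: 8 − 6 = 2.

2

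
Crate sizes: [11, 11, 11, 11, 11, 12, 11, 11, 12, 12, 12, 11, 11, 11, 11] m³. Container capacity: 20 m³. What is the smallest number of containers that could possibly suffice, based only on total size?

9

Total size = 11 + 11 + 11 + 11 + 11 + 12 + 11 + 11 + 12 + 12 + 12 + 11 + 11 + 11 + 11 = 169 m³.
⌈169 / 20⌉ = 9.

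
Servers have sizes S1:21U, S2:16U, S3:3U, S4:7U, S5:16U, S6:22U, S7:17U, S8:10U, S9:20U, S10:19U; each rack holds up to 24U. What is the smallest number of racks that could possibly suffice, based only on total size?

Total size = 21 + 16 + 3 + 7 + 16 + 22 + 17 + 10 + 20 + 19 = 151U.
⌈151 / 24⌉ = 7.

7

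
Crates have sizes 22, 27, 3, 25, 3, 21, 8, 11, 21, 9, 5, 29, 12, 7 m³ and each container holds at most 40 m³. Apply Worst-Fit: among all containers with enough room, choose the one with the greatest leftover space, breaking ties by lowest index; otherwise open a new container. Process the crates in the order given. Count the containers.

6

Put 22 m³ in container 1; 18 m³ remain.
Put 27 m³ in container 2; 13 m³ remain.
Put 3 m³ in container 1; 15 m³ remain.
Put 25 m³ in container 3; 15 m³ remain.
Put 3 m³ in container 1; 12 m³ remain.
Put 21 m³ in container 4; 19 m³ remain.
Put 8 m³ in container 4; 11 m³ remain.
Put 11 m³ in container 3; 4 m³ remain.
Put 21 m³ in container 5; 19 m³ remain.
Put 9 m³ in container 5; 10 m³ remain.
Put 5 m³ in container 2; 8 m³ remain.
Put 29 m³ in container 6; 11 m³ remain.
Put 12 m³ in container 1; 0 m³ remain.
Put 7 m³ in container 4; 4 m³ remain.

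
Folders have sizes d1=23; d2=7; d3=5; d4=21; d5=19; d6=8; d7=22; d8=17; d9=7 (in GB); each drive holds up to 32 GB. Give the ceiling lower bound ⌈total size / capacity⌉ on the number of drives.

5

Total size = 23 + 7 + 5 + 21 + 19 + 8 + 22 + 17 + 7 = 129 GB.
⌈129 / 32⌉ = 5.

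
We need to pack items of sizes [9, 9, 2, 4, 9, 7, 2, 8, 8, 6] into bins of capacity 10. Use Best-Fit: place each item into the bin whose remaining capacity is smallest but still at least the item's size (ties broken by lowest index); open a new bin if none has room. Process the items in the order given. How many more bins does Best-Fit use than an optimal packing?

1

Best-Fit: [9] [9] [2,4] [9] [7,2] [8] [8] [6] → 8 bins.
Total size 64; any packing needs at least ⌈64/10⌉ = 7 bins.
An optimal packing achieves that bound: [9] [9] [9] [8,2] [8,2] [7] [6,4] → 7 bins.
Excess: 8 − 7 = 1.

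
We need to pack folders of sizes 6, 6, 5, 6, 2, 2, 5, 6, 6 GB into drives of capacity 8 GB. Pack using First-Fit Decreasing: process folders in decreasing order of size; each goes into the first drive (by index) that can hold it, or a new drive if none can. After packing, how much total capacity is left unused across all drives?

Sorted descending: 6, 6, 6, 6, 6, 5, 5, 2, 2.
drive 1: place 6 GB, 2 GB left
drive 2: place 6 GB, 2 GB left
drive 3: place 6 GB, 2 GB left
drive 4: place 6 GB, 2 GB left
drive 5: place 6 GB, 2 GB left
drive 6: place 5 GB, 3 GB left
drive 7: place 5 GB, 3 GB left
drive 1: place 2 GB, 0 GB left
drive 2: place 2 GB, 0 GB left
7 drives × 8 GB = 56 GB; used 44 GB; unused 12 GB.

12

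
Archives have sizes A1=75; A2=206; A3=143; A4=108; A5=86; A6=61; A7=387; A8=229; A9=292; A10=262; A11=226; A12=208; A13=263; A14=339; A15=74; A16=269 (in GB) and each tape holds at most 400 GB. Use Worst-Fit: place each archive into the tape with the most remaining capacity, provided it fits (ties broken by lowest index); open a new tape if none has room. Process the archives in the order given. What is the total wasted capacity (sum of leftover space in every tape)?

Put A1 (75 GB) in tape 1; 325 GB remain.
Put A2 (206 GB) in tape 1; 119 GB remain.
Put A3 (143 GB) in tape 2; 257 GB remain.
Put A4 (108 GB) in tape 2; 149 GB remain.
Put A5 (86 GB) in tape 2; 63 GB remain.
Put A6 (61 GB) in tape 1; 58 GB remain.
Put A7 (387 GB) in tape 3; 13 GB remain.
Put A8 (229 GB) in tape 4; 171 GB remain.
Put A9 (292 GB) in tape 5; 108 GB remain.
Put A10 (262 GB) in tape 6; 138 GB remain.
Put A11 (226 GB) in tape 7; 174 GB remain.
Put A12 (208 GB) in tape 8; 192 GB remain.
Put A13 (263 GB) in tape 9; 137 GB remain.
Put A14 (339 GB) in tape 10; 61 GB remain.
Put A15 (74 GB) in tape 8; 118 GB remain.
Put A16 (269 GB) in tape 11; 131 GB remain.
11 tapes × 400 GB = 4400 GB; used 3228 GB; unused 1172 GB.

1172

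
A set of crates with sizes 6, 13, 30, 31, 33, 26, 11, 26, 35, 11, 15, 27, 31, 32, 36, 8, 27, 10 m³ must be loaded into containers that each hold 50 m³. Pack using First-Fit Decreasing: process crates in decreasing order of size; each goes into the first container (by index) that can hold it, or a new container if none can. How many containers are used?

Sorted descending: 36, 35, 33, 32, 31, 31, 30, 27, 27, 26, 26, 15, 13, 11, 11, 10, 8, 6.
36 m³ → container 1 (remaining 14 m³)
35 m³ → container 2 (remaining 15 m³)
33 m³ → container 3 (remaining 17 m³)
32 m³ → container 4 (remaining 18 m³)
31 m³ → container 5 (remaining 19 m³)
31 m³ → container 6 (remaining 19 m³)
30 m³ → container 7 (remaining 20 m³)
27 m³ → container 8 (remaining 23 m³)
27 m³ → container 9 (remaining 23 m³)
26 m³ → container 10 (remaining 24 m³)
26 m³ → container 11 (remaining 24 m³)
15 m³ → container 2 (remaining 0 m³)
13 m³ → container 1 (remaining 1 m³)
11 m³ → container 3 (remaining 6 m³)
11 m³ → container 4 (remaining 7 m³)
10 m³ → container 5 (remaining 9 m³)
8 m³ → container 5 (remaining 1 m³)
6 m³ → container 3 (remaining 0 m³)
Final containers: [36,13] [35,15] [33,11,6] [32,11] [31,10,8] [31] [30] [27] [27] [26] [26].

11 containers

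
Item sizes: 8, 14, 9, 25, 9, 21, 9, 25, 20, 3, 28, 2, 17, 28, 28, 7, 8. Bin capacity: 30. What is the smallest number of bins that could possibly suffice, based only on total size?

Total size = 8 + 14 + 9 + 25 + 9 + 21 + 9 + 25 + 20 + 3 + 28 + 2 + 17 + 28 + 28 + 7 + 8 = 261.
⌈261 / 30⌉ = 9.

9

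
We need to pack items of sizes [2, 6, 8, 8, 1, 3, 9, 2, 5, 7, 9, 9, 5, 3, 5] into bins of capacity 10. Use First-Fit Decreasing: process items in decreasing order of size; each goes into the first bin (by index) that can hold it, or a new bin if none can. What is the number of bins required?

9

Sorted descending: 9, 9, 9, 8, 8, 7, 6, 5, 5, 5, 3, 3, 2, 2, 1.
9 → bin 1 (remaining 1)
9 → bin 2 (remaining 1)
9 → bin 3 (remaining 1)
8 → bin 4 (remaining 2)
8 → bin 5 (remaining 2)
7 → bin 6 (remaining 3)
6 → bin 7 (remaining 4)
5 → bin 8 (remaining 5)
5 → bin 8 (remaining 0)
5 → bin 9 (remaining 5)
3 → bin 6 (remaining 0)
3 → bin 7 (remaining 1)
2 → bin 4 (remaining 0)
2 → bin 5 (remaining 0)
1 → bin 1 (remaining 0)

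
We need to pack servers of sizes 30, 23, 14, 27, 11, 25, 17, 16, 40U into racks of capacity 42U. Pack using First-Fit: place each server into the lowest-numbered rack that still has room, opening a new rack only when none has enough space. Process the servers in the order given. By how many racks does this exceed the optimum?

First-Fit: [30,11] [23,14] [27] [25,17] [16] [40] → 6 racks.
Total size 203U; any packing needs at least ⌈203/42⌉ = 5 racks.
An optimal packing achieves that bound: [40] [30,11] [27,14] [25,17] [23,16] → 5 racks.
Excess: 6 − 5 = 1.

1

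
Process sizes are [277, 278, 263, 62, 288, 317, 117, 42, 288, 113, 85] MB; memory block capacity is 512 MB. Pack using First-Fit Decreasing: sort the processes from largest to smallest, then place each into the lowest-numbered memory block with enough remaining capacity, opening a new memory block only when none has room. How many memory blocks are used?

6

Sorted descending: 317, 288, 288, 278, 277, 263, 117, 113, 85, 62, 42.
317 MB → memory block 1 (remaining 195 MB)
288 MB → memory block 2 (remaining 224 MB)
288 MB → memory block 3 (remaining 224 MB)
278 MB → memory block 4 (remaining 234 MB)
277 MB → memory block 5 (remaining 235 MB)
263 MB → memory block 6 (remaining 249 MB)
117 MB → memory block 1 (remaining 78 MB)
113 MB → memory block 2 (remaining 111 MB)
85 MB → memory block 2 (remaining 26 MB)
62 MB → memory block 1 (remaining 16 MB)
42 MB → memory block 3 (remaining 182 MB)
Final memory blocks: [317,117,62] [288,113,85] [288,42] [278] [277] [263].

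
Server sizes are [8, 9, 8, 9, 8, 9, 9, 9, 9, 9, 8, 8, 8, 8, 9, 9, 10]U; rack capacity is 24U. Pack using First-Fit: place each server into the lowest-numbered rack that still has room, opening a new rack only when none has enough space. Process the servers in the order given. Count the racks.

8 racks

8U → rack 1 (remaining 16U)
9U → rack 1 (remaining 7U)
8U → rack 2 (remaining 16U)
9U → rack 2 (remaining 7U)
8U → rack 3 (remaining 16U)
9U → rack 3 (remaining 7U)
9U → rack 4 (remaining 15U)
9U → rack 4 (remaining 6U)
9U → rack 5 (remaining 15U)
9U → rack 5 (remaining 6U)
8U → rack 6 (remaining 16U)
8U → rack 6 (remaining 8U)
8U → rack 6 (remaining 0U)
8U → rack 7 (remaining 16U)
9U → rack 7 (remaining 7U)
9U → rack 8 (remaining 15U)
10U → rack 8 (remaining 5U)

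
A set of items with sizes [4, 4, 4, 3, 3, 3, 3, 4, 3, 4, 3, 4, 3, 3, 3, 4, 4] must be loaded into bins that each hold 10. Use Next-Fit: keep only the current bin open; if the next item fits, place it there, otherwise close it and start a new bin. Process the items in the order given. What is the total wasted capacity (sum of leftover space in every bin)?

Put 4 in bin 1; 6 remain.
Put 4 in bin 1; 2 remain.
Put 4 in bin 2; 6 remain.
Put 3 in bin 2; 3 remain.
Put 3 in bin 2; 0 remain.
Put 3 in bin 3; 7 remain.
Put 3 in bin 3; 4 remain.
Put 4 in bin 3; 0 remain.
Put 3 in bin 4; 7 remain.
Put 4 in bin 4; 3 remain.
Put 3 in bin 4; 0 remain.
Put 4 in bin 5; 6 remain.
Put 3 in bin 5; 3 remain.
Put 3 in bin 5; 0 remain.
Put 3 in bin 6; 7 remain.
Put 4 in bin 6; 3 remain.
Put 4 in bin 7; 6 remain.
7 bins × 10 = 70; used 59; unused 11.

11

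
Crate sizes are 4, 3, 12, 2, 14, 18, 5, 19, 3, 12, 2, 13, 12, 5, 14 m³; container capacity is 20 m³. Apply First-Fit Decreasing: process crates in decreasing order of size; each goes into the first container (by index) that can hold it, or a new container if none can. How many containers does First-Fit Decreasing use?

8

Sorted descending: 19, 18, 14, 14, 13, 12, 12, 12, 5, 5, 4, 3, 3, 2, 2.
container 1: place 19 m³, 1 m³ left
container 2: place 18 m³, 2 m³ left
container 3: place 14 m³, 6 m³ left
container 4: place 14 m³, 6 m³ left
container 5: place 13 m³, 7 m³ left
container 6: place 12 m³, 8 m³ left
container 7: place 12 m³, 8 m³ left
container 8: place 12 m³, 8 m³ left
container 3: place 5 m³, 1 m³ left
container 4: place 5 m³, 1 m³ left
container 5: place 4 m³, 3 m³ left
container 5: place 3 m³, 0 m³ left
container 6: place 3 m³, 5 m³ left
container 2: place 2 m³, 0 m³ left
container 6: place 2 m³, 3 m³ left
Final containers: [19] [18,2] [14,5] [14,5] [13,4,3] [12,3,2] [12] [12].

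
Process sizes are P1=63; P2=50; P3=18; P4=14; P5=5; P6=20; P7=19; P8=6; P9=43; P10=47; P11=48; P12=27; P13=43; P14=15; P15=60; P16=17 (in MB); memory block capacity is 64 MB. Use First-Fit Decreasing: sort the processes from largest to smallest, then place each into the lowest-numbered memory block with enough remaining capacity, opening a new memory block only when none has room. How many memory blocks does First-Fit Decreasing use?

Sorted descending: 63, 60, 50, 48, 47, 43, 43, 27, 20, 19, 18, 17, 15, 14, 6, 5.
Put 63 MB in memory block 1; 1 MB remain.
Put 60 MB in memory block 2; 4 MB remain.
Put 50 MB in memory block 3; 14 MB remain.
Put 48 MB in memory block 4; 16 MB remain.
Put 47 MB in memory block 5; 17 MB remain.
Put 43 MB in memory block 6; 21 MB remain.
Put 43 MB in memory block 7; 21 MB remain.
Put 27 MB in memory block 8; 37 MB remain.
Put 20 MB in memory block 6; 1 MB remain.
Put 19 MB in memory block 7; 2 MB remain.
Put 18 MB in memory block 8; 19 MB remain.
Put 17 MB in memory block 5; 0 MB remain.
Put 15 MB in memory block 4; 1 MB remain.
Put 14 MB in memory block 3; 0 MB remain.
Put 6 MB in memory block 8; 13 MB remain.
Put 5 MB in memory block 8; 8 MB remain.

8 memory blocks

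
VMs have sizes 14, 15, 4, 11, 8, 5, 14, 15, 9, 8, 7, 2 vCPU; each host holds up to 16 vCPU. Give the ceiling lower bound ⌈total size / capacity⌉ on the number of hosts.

7

Total size = 14 + 15 + 4 + 11 + 8 + 5 + 14 + 15 + 9 + 8 + 7 + 2 = 112 vCPU.
⌈112 / 16⌉ = 7.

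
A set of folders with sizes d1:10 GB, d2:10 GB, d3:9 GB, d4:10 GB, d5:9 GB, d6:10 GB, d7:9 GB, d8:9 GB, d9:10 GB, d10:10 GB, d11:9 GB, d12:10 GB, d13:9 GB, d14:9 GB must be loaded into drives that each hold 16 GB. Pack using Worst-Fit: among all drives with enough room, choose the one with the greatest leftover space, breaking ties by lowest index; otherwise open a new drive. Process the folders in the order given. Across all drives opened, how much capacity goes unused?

d1 (10 GB) → drive 1 (remaining 6 GB)
d2 (10 GB) → drive 2 (remaining 6 GB)
d3 (9 GB) → drive 3 (remaining 7 GB)
d4 (10 GB) → drive 4 (remaining 6 GB)
d5 (9 GB) → drive 5 (remaining 7 GB)
d6 (10 GB) → drive 6 (remaining 6 GB)
d7 (9 GB) → drive 7 (remaining 7 GB)
d8 (9 GB) → drive 8 (remaining 7 GB)
d9 (10 GB) → drive 9 (remaining 6 GB)
d10 (10 GB) → drive 10 (remaining 6 GB)
d11 (9 GB) → drive 11 (remaining 7 GB)
d12 (10 GB) → drive 12 (remaining 6 GB)
d13 (9 GB) → drive 13 (remaining 7 GB)
d14 (9 GB) → drive 14 (remaining 7 GB)
14 drives × 16 GB = 224 GB; used 133 GB; unused 91 GB.

91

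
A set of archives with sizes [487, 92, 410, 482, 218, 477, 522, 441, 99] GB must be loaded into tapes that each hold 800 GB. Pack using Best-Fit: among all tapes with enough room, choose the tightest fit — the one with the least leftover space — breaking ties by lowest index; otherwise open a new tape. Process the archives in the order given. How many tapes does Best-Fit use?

487 GB → tape 1 (remaining 313 GB)
92 GB → tape 1 (remaining 221 GB)
410 GB → tape 2 (remaining 390 GB)
482 GB → tape 3 (remaining 318 GB)
218 GB → tape 1 (remaining 3 GB)
477 GB → tape 4 (remaining 323 GB)
522 GB → tape 5 (remaining 278 GB)
441 GB → tape 6 (remaining 359 GB)
99 GB → tape 5 (remaining 179 GB)
Final tapes: [487,92,218] [410] [482] [477] [522,99] [441].

6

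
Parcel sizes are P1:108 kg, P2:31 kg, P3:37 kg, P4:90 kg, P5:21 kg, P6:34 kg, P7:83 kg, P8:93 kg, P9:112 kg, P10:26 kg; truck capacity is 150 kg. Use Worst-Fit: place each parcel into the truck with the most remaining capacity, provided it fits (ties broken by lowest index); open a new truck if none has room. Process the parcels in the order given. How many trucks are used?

truck 1: place P1 (108 kg), 42 kg left
truck 1: place P2 (31 kg), 11 kg left
truck 2: place P3 (37 kg), 113 kg left
truck 2: place P4 (90 kg), 23 kg left
truck 2: place P5 (21 kg), 2 kg left
truck 3: place P6 (34 kg), 116 kg left
truck 3: place P7 (83 kg), 33 kg left
truck 4: place P8 (93 kg), 57 kg left
truck 5: place P9 (112 kg), 38 kg left
truck 4: place P10 (26 kg), 31 kg left

5 trucks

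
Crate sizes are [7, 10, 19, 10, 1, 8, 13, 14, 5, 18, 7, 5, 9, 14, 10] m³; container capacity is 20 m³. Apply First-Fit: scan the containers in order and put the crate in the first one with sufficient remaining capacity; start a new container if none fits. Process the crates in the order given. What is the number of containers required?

9 containers

container 1: place 7 m³, 13 m³ left
container 1: place 10 m³, 3 m³ left
container 2: place 19 m³, 1 m³ left
container 3: place 10 m³, 10 m³ left
container 1: place 1 m³, 2 m³ left
container 3: place 8 m³, 2 m³ left
container 4: place 13 m³, 7 m³ left
container 5: place 14 m³, 6 m³ left
container 4: place 5 m³, 2 m³ left
container 6: place 18 m³, 2 m³ left
container 7: place 7 m³, 13 m³ left
container 5: place 5 m³, 1 m³ left
container 7: place 9 m³, 4 m³ left
container 8: place 14 m³, 6 m³ left
container 9: place 10 m³, 10 m³ left
Final containers: [7,10,1] [19] [10,8] [13,5] [14,5] [18] [7,9] [14] [10].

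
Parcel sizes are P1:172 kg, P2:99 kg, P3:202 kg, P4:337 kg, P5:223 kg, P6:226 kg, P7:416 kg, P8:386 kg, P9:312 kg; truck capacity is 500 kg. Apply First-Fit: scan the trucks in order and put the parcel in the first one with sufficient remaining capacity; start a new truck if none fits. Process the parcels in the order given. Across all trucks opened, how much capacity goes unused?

Put P1 (172 kg) in truck 1; 328 kg remain.
Put P2 (99 kg) in truck 1; 229 kg remain.
Put P3 (202 kg) in truck 1; 27 kg remain.
Put P4 (337 kg) in truck 2; 163 kg remain.
Put P5 (223 kg) in truck 3; 277 kg remain.
Put P6 (226 kg) in truck 3; 51 kg remain.
Put P7 (416 kg) in truck 4; 84 kg remain.
Put P8 (386 kg) in truck 5; 114 kg remain.
Put P9 (312 kg) in truck 6; 188 kg remain.
6 trucks × 500 kg = 3000 kg; used 2373 kg; unused 627 kg.

627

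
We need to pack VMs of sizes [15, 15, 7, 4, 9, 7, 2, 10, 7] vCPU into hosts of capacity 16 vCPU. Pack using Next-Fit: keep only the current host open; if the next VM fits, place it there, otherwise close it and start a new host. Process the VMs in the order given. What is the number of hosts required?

6

host 1: place 15 vCPU, 1 vCPU left
host 2: place 15 vCPU, 1 vCPU left
host 3: place 7 vCPU, 9 vCPU left
host 3: place 4 vCPU, 5 vCPU left
host 4: place 9 vCPU, 7 vCPU left
host 4: place 7 vCPU, 0 vCPU left
host 5: place 2 vCPU, 14 vCPU left
host 5: place 10 vCPU, 4 vCPU left
host 6: place 7 vCPU, 9 vCPU left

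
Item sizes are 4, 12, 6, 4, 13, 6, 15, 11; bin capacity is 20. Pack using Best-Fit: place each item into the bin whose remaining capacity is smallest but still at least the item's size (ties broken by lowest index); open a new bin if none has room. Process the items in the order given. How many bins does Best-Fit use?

Put 4 in bin 1; 16 remain.
Put 12 in bin 1; 4 remain.
Put 6 in bin 2; 14 remain.
Put 4 in bin 1; 0 remain.
Put 13 in bin 2; 1 remain.
Put 6 in bin 3; 14 remain.
Put 15 in bin 4; 5 remain.
Put 11 in bin 3; 3 remain.

4 bins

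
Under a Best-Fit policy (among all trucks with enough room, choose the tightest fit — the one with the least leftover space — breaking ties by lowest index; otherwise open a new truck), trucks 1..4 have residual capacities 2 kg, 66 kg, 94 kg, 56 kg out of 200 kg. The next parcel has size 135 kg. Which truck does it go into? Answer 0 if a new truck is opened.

0

No truck has ≥ 135 kg free, so a new truck is opened.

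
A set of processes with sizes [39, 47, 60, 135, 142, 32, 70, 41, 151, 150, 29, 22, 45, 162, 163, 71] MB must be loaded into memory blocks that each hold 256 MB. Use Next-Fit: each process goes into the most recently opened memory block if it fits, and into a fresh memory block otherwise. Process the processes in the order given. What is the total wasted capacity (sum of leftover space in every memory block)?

433

memory block 1: place 39 MB, 217 MB left
memory block 1: place 47 MB, 170 MB left
memory block 1: place 60 MB, 110 MB left
memory block 2: place 135 MB, 121 MB left
memory block 3: place 142 MB, 114 MB left
memory block 3: place 32 MB, 82 MB left
memory block 3: place 70 MB, 12 MB left
memory block 4: place 41 MB, 215 MB left
memory block 4: place 151 MB, 64 MB left
memory block 5: place 150 MB, 106 MB left
memory block 5: place 29 MB, 77 MB left
memory block 5: place 22 MB, 55 MB left
memory block 5: place 45 MB, 10 MB left
memory block 6: place 162 MB, 94 MB left
memory block 7: place 163 MB, 93 MB left
memory block 7: place 71 MB, 22 MB left
7 memory blocks × 256 MB = 1792 MB; used 1359 MB; unused 433 MB.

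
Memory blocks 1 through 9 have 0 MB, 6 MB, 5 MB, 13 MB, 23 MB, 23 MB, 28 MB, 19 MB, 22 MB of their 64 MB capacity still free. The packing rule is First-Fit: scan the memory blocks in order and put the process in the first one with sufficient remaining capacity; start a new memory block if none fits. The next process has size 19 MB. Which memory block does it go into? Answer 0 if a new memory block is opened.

Memory blocks with room: memory block 5 (23 MB), memory block 6 (23 MB), memory block 7 (28 MB), memory block 8 (19 MB), memory block 9 (22 MB).
The first with room is memory block 5.

5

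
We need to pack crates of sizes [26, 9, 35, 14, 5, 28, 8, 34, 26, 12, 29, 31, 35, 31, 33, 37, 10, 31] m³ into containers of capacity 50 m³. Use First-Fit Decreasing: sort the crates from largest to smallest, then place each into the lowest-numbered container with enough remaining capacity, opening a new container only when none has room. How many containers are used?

12

Sorted descending: 37, 35, 35, 34, 33, 31, 31, 31, 29, 28, 26, 26, 14, 12, 10, 9, 8, 5.
Put 37 m³ in container 1; 13 m³ remain.
Put 35 m³ in container 2; 15 m³ remain.
Put 35 m³ in container 3; 15 m³ remain.
Put 34 m³ in container 4; 16 m³ remain.
Put 33 m³ in container 5; 17 m³ remain.
Put 31 m³ in container 6; 19 m³ remain.
Put 31 m³ in container 7; 19 m³ remain.
Put 31 m³ in container 8; 19 m³ remain.
Put 29 m³ in container 9; 21 m³ remain.
Put 28 m³ in container 10; 22 m³ remain.
Put 26 m³ in container 11; 24 m³ remain.
Put 26 m³ in container 12; 24 m³ remain.
Put 14 m³ in container 2; 1 m³ remain.
Put 12 m³ in container 1; 1 m³ remain.
Put 10 m³ in container 3; 5 m³ remain.
Put 9 m³ in container 4; 7 m³ remain.
Put 8 m³ in container 5; 9 m³ remain.
Put 5 m³ in container 3; 0 m³ remain.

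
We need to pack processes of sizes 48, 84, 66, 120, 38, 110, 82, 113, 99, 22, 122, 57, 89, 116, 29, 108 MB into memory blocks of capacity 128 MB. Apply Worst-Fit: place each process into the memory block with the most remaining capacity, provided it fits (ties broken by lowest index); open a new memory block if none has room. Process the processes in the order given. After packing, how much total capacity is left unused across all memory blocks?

memory block 1: place 48 MB, 80 MB left
memory block 2: place 84 MB, 44 MB left
memory block 1: place 66 MB, 14 MB left
memory block 3: place 120 MB, 8 MB left
memory block 2: place 38 MB, 6 MB left
memory block 4: place 110 MB, 18 MB left
memory block 5: place 82 MB, 46 MB left
memory block 6: place 113 MB, 15 MB left
memory block 7: place 99 MB, 29 MB left
memory block 5: place 22 MB, 24 MB left
memory block 8: place 122 MB, 6 MB left
memory block 9: place 57 MB, 71 MB left
memory block 10: place 89 MB, 39 MB left
memory block 11: place 116 MB, 12 MB left
memory block 9: place 29 MB, 42 MB left
memory block 12: place 108 MB, 20 MB left
12 memory blocks × 128 MB = 1536 MB; used 1303 MB; unused 233 MB.

233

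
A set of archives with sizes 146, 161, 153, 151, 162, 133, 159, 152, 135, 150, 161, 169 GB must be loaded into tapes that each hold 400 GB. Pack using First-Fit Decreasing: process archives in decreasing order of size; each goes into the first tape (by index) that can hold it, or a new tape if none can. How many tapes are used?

6

Sorted descending: 169, 162, 161, 161, 159, 153, 152, 151, 150, 146, 135, 133.
tape 1: place 169 GB, 231 GB left
tape 1: place 162 GB, 69 GB left
tape 2: place 161 GB, 239 GB left
tape 2: place 161 GB, 78 GB left
tape 3: place 159 GB, 241 GB left
tape 3: place 153 GB, 88 GB left
tape 4: place 152 GB, 248 GB left
tape 4: place 151 GB, 97 GB left
tape 5: place 150 GB, 250 GB left
tape 5: place 146 GB, 104 GB left
tape 6: place 135 GB, 265 GB left
tape 6: place 133 GB, 132 GB left
Final tapes: [169,162] [161,161] [159,153] [152,151] [150,146] [135,133].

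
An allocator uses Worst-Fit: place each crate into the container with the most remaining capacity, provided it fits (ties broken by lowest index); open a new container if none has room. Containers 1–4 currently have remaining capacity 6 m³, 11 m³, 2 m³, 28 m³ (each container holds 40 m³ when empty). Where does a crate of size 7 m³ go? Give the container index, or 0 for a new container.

Containers with room: container 2 (11 m³), container 4 (28 m³).
Most room is container 4 with 28 m³ free.

4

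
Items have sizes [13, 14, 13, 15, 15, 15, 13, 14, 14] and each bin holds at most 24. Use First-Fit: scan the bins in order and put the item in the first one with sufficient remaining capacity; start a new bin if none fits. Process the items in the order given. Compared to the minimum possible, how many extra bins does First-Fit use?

First-Fit: [13] [14] [13] [15] [15] [15] [13] [14] [14] → 9 bins.
9 items exceed 12 (half the capacity), and no two of those can share a bin, so at least 9 bins are needed.
So 9 is already optimal.

0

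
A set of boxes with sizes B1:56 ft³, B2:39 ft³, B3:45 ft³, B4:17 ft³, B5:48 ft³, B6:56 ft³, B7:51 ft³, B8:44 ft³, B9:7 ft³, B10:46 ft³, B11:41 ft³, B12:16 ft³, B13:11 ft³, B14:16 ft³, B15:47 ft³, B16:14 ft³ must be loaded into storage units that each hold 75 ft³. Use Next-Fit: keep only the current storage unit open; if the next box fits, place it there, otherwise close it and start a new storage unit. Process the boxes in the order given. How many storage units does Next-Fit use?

B1 (56 ft³) → storage unit 1 (remaining 19 ft³)
B2 (39 ft³) → storage unit 2 (remaining 36 ft³)
B3 (45 ft³) → storage unit 3 (remaining 30 ft³)
B4 (17 ft³) → storage unit 3 (remaining 13 ft³)
B5 (48 ft³) → storage unit 4 (remaining 27 ft³)
B6 (56 ft³) → storage unit 5 (remaining 19 ft³)
B7 (51 ft³) → storage unit 6 (remaining 24 ft³)
B8 (44 ft³) → storage unit 7 (remaining 31 ft³)
B9 (7 ft³) → storage unit 7 (remaining 24 ft³)
B10 (46 ft³) → storage unit 8 (remaining 29 ft³)
B11 (41 ft³) → storage unit 9 (remaining 34 ft³)
B12 (16 ft³) → storage unit 9 (remaining 18 ft³)
B13 (11 ft³) → storage unit 9 (remaining 7 ft³)
B14 (16 ft³) → storage unit 10 (remaining 59 ft³)
B15 (47 ft³) → storage unit 10 (remaining 12 ft³)
B16 (14 ft³) → storage unit 11 (remaining 61 ft³)
Final storage units: [56] [39] [45,17] [48] [56] [51] [44,7] [46] [41,16,11] [16,47] [14].

11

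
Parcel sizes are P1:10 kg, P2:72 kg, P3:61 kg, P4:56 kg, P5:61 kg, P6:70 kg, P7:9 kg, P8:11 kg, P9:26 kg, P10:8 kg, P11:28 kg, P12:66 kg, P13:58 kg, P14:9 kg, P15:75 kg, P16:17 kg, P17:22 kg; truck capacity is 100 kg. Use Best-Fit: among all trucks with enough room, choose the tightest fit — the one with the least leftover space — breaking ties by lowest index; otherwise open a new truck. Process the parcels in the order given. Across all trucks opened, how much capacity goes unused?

141

Put P1 (10 kg) in truck 1; 90 kg remain.
Put P2 (72 kg) in truck 1; 18 kg remain.
Put P3 (61 kg) in truck 2; 39 kg remain.
Put P4 (56 kg) in truck 3; 44 kg remain.
Put P5 (61 kg) in truck 4; 39 kg remain.
Put P6 (70 kg) in truck 5; 30 kg remain.
Put P7 (9 kg) in truck 1; 9 kg remain.
Put P8 (11 kg) in truck 5; 19 kg remain.
Put P9 (26 kg) in truck 2; 13 kg remain.
Put P10 (8 kg) in truck 1; 1 kg remain.
Put P11 (28 kg) in truck 4; 11 kg remain.
Put P12 (66 kg) in truck 6; 34 kg remain.
Put P13 (58 kg) in truck 7; 42 kg remain.
Put P14 (9 kg) in truck 4; 2 kg remain.
Put P15 (75 kg) in truck 8; 25 kg remain.
Put P16 (17 kg) in truck 5; 2 kg remain.
Put P17 (22 kg) in truck 8; 3 kg remain.
8 trucks × 100 kg = 800 kg; used 659 kg; unused 141 kg.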